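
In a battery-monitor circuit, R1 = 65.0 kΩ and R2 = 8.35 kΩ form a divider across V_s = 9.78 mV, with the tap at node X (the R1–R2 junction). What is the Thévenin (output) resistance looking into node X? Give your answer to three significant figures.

R_th ≈ 7.40 kΩ

Looking into X with the source shorted: R_th = R1·R2/(R1+R2) = 65.00 × 8.35/73.35 = 7.399 kΩ.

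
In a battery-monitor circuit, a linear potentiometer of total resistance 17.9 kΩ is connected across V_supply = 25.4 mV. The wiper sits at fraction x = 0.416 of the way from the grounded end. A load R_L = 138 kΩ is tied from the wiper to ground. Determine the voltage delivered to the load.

The pot divides into 10.45 kΩ above the wiper and 7.446 kΩ below.
(x·R_p) ‖ R_L = 7.065 kΩ.
V_out = 25.4 × 7.065/(10.45 + 7.065) = 10.24 mV.
(Unloaded: V_out = x·V_supply = 10.6 mV.)

V_out ≈ 10.2 mV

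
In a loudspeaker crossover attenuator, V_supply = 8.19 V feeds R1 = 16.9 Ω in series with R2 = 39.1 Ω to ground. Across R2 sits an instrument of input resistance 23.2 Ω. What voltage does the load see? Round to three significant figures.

V_out ≈ 3.79 V

The load sits in parallel with R2, giving an effective lower resistance R2' = R2·R_L/(R2+R_L) = 14.56 Ω.
Then V_out = V_supply · R2'/(R1 + R2') = 8.19 × 14.56/31.46 = 3.790 V.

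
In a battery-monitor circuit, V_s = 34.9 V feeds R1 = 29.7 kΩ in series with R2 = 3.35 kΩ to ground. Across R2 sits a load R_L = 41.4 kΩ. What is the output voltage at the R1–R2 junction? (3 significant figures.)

R2 ‖ R_L = (3.35 × 41.4)/(3.35 + 41.4) = 3.099 kΩ.
Voltage divider with the loaded lower leg: V_out = 34.9 × 3.099/(29.7 + 3.099) = 34.9 × 0.09449 = 3.298 V.

V_out ≈ 3.30 V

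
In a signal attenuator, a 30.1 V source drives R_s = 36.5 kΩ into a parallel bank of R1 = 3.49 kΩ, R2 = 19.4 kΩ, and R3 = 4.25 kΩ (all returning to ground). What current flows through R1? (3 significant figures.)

I ≈ 0.393 mA

Combine the parallel branches: R_p = (1/3.49 + 1/19.4 + 1/4.25)⁻¹ = 1.744 kΩ.
Node voltage V_A = V_in · R_p/(R_s + R_p) = 30.1 × 0.04560 = 1.373 V.
Branch current I = V_A/R1 = 1.373/3.49 = 0.3933 mA.
(Check via current divider: I_total = 0.7871 mA; share G_k/ΣG = 0.4997 → same result.)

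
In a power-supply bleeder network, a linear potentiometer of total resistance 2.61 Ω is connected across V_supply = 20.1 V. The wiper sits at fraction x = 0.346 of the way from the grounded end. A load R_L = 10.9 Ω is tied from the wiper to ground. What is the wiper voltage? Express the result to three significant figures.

V_out ≈ 6.60 V

The pot divides into 1.707 Ω above the wiper and 0.9031 Ω below.
Lower segment in parallel with the load: 0.9031 ‖ 10.9 = 0.8340 Ω.
Then V_out = V_supply · 0.8340/(1.707 + 0.8340) = 6.597 V.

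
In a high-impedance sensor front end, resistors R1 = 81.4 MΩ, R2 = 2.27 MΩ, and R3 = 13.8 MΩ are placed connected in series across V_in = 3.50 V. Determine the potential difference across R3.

ΣR = 81.4 + 2.27 + 13.8 = 97.47 MΩ.
By the voltage-divider rule, V = 3.50 × 13.80/97.47 = 0.4955 V.

V ≈ 0.496 V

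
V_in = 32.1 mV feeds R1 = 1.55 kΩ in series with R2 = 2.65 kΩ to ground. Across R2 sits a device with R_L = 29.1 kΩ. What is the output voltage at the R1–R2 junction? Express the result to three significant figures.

R2 ‖ R_L = (2.65 × 29.1)/(2.65 + 29.1) = 2.429 kΩ.
Voltage divider with the loaded lower leg: V_out = 32.1 × 2.429/(1.55 + 2.429) = 32.1 × 0.6104 = 19.60 mV.

V_out ≈ 19.6 mV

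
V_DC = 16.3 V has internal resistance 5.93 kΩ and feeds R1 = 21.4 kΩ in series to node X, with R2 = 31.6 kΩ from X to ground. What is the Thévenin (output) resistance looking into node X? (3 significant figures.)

R1' = 5.93 + 21.4 = 27.33 kΩ (source resistance + R1).
Looking into X with the source shorted: R_th = R1'·R2/(R1'+R2) = 27.33 × 31.6/58.93 = 14.66 kΩ.

R_th ≈ 14.7 kΩ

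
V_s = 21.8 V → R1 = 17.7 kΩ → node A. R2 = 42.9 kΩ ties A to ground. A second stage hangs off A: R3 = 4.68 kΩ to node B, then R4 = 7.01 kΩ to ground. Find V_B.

V_B ≈ 4.47 V

Looking into the second stage from A: R3 + R4 = 11.69 kΩ appears in parallel with R2.
R2 ‖ (R3+R4) = 9.187 kΩ.
V_A = 21.8 × 9.187/(17.7 + 9.187) = 7.449 V.
Stage 2 is unloaded, so V_B = V_A · R4/(R3+R4) = 7.449 × 7.01/11.69 = 4.467 V.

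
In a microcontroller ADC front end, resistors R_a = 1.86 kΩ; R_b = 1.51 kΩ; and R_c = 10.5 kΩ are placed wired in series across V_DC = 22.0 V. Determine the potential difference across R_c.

V ≈ 16.7 V

Total series resistance ΣR = 1.86 + 1.51 + 10.5 = 13.87 kΩ.
V = V_DC · R/ΣR = 22.0 × 0.7570 = 16.65 V.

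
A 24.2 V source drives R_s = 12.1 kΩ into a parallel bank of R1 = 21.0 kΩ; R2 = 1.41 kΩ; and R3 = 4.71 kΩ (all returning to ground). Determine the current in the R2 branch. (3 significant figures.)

Parallel bank: R_p = 1/(1/21.0 + 1/1.41 + 1/4.71) = 1.032 kΩ.
Node voltage V_A = V_s · R_p/(R_s + R_p) = 24.2 × 0.07857 = 1.902 V.
Branch current I = V_A/R2 = 1.902/1.41 = 1.349 mA.

I ≈ 1.35 mA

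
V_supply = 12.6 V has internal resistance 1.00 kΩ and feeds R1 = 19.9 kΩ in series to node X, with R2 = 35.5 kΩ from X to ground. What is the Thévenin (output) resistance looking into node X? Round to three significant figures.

R_th ≈ 13.2 kΩ

R1' = 1.00 + 19.9 = 20.90 kΩ (source resistance + R1).
Looking into X with the source shorted: R_th = R1'·R2/(R1'+R2) = 20.90 × 35.5/56.40 = 13.16 kΩ.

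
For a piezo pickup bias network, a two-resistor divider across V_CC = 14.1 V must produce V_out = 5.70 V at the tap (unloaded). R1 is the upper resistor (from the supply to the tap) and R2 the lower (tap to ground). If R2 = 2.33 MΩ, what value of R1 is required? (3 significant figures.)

R1 ≈ 3.43 MΩ

V_out/V_CC = R2/(R1+R2) = 0.4043.
Rearranging, R1 = R2·(1−k)/k = 2.33 × 1.474 = 3.434 MΩ.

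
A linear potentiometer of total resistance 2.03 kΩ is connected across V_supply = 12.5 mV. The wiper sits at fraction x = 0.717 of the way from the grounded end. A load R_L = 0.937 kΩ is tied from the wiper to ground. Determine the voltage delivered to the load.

The pot divides into 0.5745 kΩ above the wiper and 1.456 kΩ below.
(x·R_p) ‖ R_L = 0.5700 kΩ.
V_out = 12.5 × 0.5700/(0.5745 + 0.5700) = 6.226 mV.

V_out ≈ 6.23 mV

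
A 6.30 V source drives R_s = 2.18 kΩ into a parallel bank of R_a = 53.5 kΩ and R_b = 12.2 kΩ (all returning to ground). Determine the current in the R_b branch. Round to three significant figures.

Equivalent of the parallel group: R_p = 9.935 kΩ.
V_A = 6.30 × 9.935/12.11 = 5.166 V.
I(R_b) = V_A / R_b = 5.166/12.2 = 0.4235 mA.

I ≈ 0.423 mA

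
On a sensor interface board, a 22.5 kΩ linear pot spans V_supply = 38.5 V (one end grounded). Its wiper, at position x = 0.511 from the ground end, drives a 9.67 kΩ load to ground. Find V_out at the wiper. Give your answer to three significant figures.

Split the track: R_lower = x·R_p = 11.50 kΩ, R_upper = (1−x)·R_p = 11.00 kΩ.
Lower segment in parallel with the load: 11.50 ‖ 9.67 = 5.252 kΩ.
V_out = 38.5 × 5.252/(11.00 + 5.252) = 12.44 V.
(Unloaded: V_out = x·V_supply = 19.7 V.)

V_out ≈ 12.4 V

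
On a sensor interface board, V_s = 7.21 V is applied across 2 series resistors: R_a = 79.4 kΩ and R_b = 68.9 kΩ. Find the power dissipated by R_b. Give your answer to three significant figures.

ΣR = 148.3 kΩ → I = 7.21/148.3 = 0.04862 mA.
P = I²R = 0.002364 × 68.9 = 0.1629 mW.

P ≈ 0.163 mW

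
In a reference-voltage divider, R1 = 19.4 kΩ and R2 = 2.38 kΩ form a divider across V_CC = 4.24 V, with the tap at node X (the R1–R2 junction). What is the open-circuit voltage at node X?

V_th ≈ 0.463 V

Open-circuit (no load on X): V_th = V_CC · R2/(R1 + R2) = 4.24 × 2.38/(19.40 + 2.38) = 0.4633 V.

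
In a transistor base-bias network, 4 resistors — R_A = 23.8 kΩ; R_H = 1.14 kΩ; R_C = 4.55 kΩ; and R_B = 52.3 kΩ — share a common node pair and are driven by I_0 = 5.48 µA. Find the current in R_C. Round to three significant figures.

Total conductance ΣG = 1/23.8 + 1/1.14 + 1/4.55 + 1/52.3 = 1.158 (units of 1/kΩ).
Current divider: I(R_C) = I_0 · G_k/ΣG = 5.48 × (0.2198/1.158) = 5.48 × 0.1898 = 1.040 µA.

I ≈ 1.04 µA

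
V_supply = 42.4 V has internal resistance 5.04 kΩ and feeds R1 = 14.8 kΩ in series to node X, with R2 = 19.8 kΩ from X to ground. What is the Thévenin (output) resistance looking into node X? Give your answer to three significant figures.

R1' = 5.04 + 14.8 = 19.84 kΩ (source resistance + R1).
Zeroing V_supply shorts the top of R1' to ground, so R_th = R1' ‖ R2 = 9.910 kΩ.

R_th ≈ 9.91 kΩ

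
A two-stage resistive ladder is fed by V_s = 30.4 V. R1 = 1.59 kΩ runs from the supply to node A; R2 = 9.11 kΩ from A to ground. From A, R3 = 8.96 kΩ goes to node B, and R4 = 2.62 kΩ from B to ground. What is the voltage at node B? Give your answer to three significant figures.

V_B ≈ 5.24 V

Looking into the second stage from A: R3 + R4 = 11.58 kΩ appears in parallel with R2.
R2 ‖ (R3+R4) = 5.099 kΩ.
So V_A = 30.4 × 0.7623 = 23.17 V.
Stage 2 is unloaded, so V_B = V_A · R4/(R3+R4) = 23.17 × 2.62/11.58 = 5.243 V.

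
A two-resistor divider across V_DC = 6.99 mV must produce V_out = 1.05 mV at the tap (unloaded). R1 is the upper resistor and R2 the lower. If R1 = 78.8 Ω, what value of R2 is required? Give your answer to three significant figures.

R2 ≈ 13.9 Ω

The divider ratio is R2/(R1+R2) = 1.05/6.99 = 0.1502.
R2 = R1 · 0.1502/(1 − 0.1502) = 13.93 Ω.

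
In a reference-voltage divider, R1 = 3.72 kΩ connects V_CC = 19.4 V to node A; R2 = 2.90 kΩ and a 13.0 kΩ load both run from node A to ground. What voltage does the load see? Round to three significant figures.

First combine the lower leg with the load: R2 ‖ R_L = 2.371 kΩ.
Now apply the divider: V_out = 19.4 × 0.3893 = 7.552 V.

V_out ≈ 7.55 V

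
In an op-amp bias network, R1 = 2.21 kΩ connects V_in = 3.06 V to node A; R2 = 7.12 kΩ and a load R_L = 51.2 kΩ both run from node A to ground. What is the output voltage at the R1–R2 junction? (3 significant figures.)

First combine the lower leg with the load: R2 ‖ R_L = 6.251 kΩ.
Voltage divider with the loaded lower leg: V_out = 3.06 × 6.251/(2.21 + 6.251) = 3.06 × 0.7388 = 2.261 V.

V_out ≈ 2.26 V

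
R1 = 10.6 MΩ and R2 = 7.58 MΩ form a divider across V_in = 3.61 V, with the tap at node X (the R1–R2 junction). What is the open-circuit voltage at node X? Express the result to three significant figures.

V_th ≈ 1.51 V

Open-circuit (no load on X): V_th = V_in · R2/(R1 + R2) = 3.61 × 7.58/(10.60 + 7.58) = 1.505 V.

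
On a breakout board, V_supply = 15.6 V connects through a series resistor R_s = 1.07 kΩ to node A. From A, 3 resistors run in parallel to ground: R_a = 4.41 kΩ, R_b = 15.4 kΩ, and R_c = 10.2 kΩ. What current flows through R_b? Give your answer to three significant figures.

Parallel bank: R_p = 1/(1/4.41 + 1/15.4 + 1/10.2) = 2.566 kΩ.
V_A by voltage divider: V_A = 15.6 × 2.566/(1.07 + 2.566) = 11.01 V.
Branch current I = V_A/R_b = 11.01/15.4 = 0.7149 mA.

I ≈ 0.715 mA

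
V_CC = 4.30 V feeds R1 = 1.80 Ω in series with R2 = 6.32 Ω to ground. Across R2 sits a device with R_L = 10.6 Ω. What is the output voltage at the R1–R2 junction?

First combine the lower leg with the load: R2 ‖ R_L = 3.959 Ω.
Now apply the divider: V_out = 4.30 × 0.6875 = 2.956 V.
(Unloaded it would be 3.35 V; the load pulls it down.)

V_out ≈ 2.96 V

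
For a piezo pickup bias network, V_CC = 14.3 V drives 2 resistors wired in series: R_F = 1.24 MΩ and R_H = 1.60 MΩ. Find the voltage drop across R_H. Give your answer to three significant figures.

V ≈ 8.06 V

Total series resistance ΣR = 1.24 + 1.60 = 2.840 MΩ.
By the voltage-divider rule, V = 14.3 × 1.600/2.840 = 8.056 V.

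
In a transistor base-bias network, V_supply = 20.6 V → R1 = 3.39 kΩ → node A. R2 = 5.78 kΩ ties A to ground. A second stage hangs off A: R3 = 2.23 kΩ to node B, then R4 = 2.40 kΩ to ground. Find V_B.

V_B ≈ 4.61 V

The second stage (R3 + R4 = 4.630 kΩ) loads node A in parallel with R2.
R2 ‖ (R3+R4) = 2.571 kΩ.
First divider: V_A = V_supply · 2.571/(3.39 + 2.571) = 8.884 V.
Then the unloaded second divider: V_B = V_A × R4/(R3+R4) = 8.884 × 0.5184 = 4.605 V.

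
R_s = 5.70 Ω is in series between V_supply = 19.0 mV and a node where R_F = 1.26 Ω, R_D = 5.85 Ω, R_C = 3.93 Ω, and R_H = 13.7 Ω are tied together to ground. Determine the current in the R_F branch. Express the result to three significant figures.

I ≈ 1.80 mA

Equivalent of the parallel group: R_p = 0.7740 Ω.
V_A by voltage divider: V_A = 19.0 × 0.7740/(5.70 + 0.7740) = 2.271 mV.
I(R_F) = V_A / R_F = 2.271/1.26 = 1.803 mA.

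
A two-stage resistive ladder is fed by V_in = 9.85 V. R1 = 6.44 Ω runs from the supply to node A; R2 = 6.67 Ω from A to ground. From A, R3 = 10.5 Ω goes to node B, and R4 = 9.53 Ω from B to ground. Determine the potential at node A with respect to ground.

V_A ≈ 4.31 V

The second stage (R3 + R4 = 20.03 Ω) loads node A in parallel with R2.
R2 ‖ (R3+R4) = 5.004 Ω.
So V_A = 9.85 × 0.4372 = 4.307 V.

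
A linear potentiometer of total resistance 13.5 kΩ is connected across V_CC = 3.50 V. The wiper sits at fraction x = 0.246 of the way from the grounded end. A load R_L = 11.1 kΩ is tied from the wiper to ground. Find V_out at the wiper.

V_out ≈ 0.703 V

Split the track: R_lower = x·R_p = 3.321 kΩ, R_upper = (1−x)·R_p = 10.18 kΩ.
(x·R_p) ‖ R_L = 2.556 kΩ.
Loaded-divider output: V_out = 3.50 × 0.2007 = 0.7025 V.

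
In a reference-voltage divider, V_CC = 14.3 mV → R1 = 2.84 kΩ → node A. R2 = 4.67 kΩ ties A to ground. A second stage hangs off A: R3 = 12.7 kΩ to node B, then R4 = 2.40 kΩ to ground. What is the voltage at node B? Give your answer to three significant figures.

Looking into the second stage from A: R3 + R4 = 15.10 kΩ appears in parallel with R2.
R2 ‖ (R3+R4) = 3.567 kΩ.
First divider: V_A = V_CC · 3.567/(2.84 + 3.567) = 7.961 mV.
Then the unloaded second divider: V_B = V_A × R4/(R3+R4) = 7.961 × 0.1589 = 1.265 mV.

V_B ≈ 1.27 mV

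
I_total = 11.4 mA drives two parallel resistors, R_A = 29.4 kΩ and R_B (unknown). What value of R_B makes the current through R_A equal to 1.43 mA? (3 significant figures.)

The fraction through R_A equals R_B/(R_A+R_B).
1.43/11.4 = R_B/(R_A + R_B) → R_B = R_A · (0.1254)/(1 − 0.1254) = 29.4 × 0.1434 = 4.217 kΩ.

R_B ≈ 4.22 kΩ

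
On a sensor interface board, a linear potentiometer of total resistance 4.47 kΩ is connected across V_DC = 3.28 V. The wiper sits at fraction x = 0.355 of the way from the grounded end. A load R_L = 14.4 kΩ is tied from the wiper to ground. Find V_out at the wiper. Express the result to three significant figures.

The pot divides into 2.883 kΩ above the wiper and 1.587 kΩ below.
(x·R_p) ‖ R_L = 1.429 kΩ.
Loaded-divider output: V_out = 3.28 × 0.3314 = 1.087 V.

V_out ≈ 1.09 V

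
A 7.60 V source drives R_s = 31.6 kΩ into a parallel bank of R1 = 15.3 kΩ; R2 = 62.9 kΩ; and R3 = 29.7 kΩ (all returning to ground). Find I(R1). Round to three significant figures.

I ≈ 0.107 mA

Equivalent of the parallel group: R_p = 8.701 kΩ.
V_A by voltage divider: V_A = 7.60 × 8.701/(31.6 + 8.701) = 1.641 V.
Branch current I = V_A/R1 = 1.641/15.3 = 0.1072 mA.
(Equivalently: I_total = 0.1886 mA, then current-divider fraction G_k/ΣG = 0.5687.)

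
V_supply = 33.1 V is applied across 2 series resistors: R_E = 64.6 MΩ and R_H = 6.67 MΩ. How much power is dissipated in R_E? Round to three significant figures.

ΣR = 71.27 MΩ → I = 33.1/71.27 = 0.4644 µA.
V(R_E) = I·R = 30.00 V; P = V·I = 30.00 × 0.4644 = 13.93 µW.

P ≈ 13.9 µW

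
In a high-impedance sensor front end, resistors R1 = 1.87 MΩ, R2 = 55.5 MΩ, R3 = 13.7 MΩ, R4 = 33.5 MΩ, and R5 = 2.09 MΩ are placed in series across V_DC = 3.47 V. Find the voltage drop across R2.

ΣR = 1.87 + 55.5 + 13.7 + 33.5 + 2.09 = 106.7 MΩ.
Voltage divider: V = V_DC · (55.50 / 106.7) = 3.47 × 0.5203 = 1.806 V.

V ≈ 1.81 V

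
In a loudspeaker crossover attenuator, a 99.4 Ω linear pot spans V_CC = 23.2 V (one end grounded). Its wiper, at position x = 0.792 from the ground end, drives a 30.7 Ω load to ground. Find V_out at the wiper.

Lower segment x·R_p = 78.72 Ω; upper segment (1−x)·R_p = 20.68 Ω.
R_L loads the lower segment: effective lower R = 22.09 Ω.
Then V_out = V_CC · 22.09/(20.68 + 22.09) = 11.98 V.

V_out ≈ 12.0 V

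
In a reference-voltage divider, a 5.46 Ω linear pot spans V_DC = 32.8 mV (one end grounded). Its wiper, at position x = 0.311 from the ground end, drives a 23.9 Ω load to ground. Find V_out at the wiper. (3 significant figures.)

V_out ≈ 9.72 mV

Split the track: R_lower = x·R_p = 1.698 Ω, R_upper = (1−x)·R_p = 3.762 Ω.
(x·R_p) ‖ R_L = 1.585 Ω.
V_out = 32.8 × 1.585/(3.762 + 1.585) = 9.725 mV.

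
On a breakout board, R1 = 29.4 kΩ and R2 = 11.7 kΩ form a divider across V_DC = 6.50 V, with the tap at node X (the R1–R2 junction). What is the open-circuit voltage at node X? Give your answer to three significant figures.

V_th ≈ 1.85 V

V_th is the unloaded tap voltage: V_DC · R2/(R1+R2) = 6.50 × 0.2847 = 1.850 V.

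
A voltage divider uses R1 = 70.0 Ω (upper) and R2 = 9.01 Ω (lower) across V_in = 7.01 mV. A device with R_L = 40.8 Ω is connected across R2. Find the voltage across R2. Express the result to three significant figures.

V_out ≈ 0.669 mV

R2 ‖ R_L = (9.01 × 40.8)/(9.01 + 40.8) = 7.380 Ω.
Then V_out = V_in · R2'/(R1 + R2') = 7.01 × 7.380/77.38 = 0.6686 mV.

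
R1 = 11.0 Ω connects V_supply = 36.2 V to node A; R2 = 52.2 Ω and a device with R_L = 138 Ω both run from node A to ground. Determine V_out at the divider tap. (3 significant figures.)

V_out ≈ 28.1 V

R2 ‖ R_L = (52.2 × 138)/(52.2 + 138) = 37.87 Ω.
Now apply the divider: V_out = 36.2 × 0.7749 = 28.05 V.
(Unloaded it would be 29.9 V; the load pulls it down.)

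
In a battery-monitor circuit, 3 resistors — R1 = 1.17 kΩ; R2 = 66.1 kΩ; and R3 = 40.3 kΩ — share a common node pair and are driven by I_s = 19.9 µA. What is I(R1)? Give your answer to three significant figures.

ΣG = 1/1.17 + 1/66.1 + 1/40.3 = 0.8946.
R1 takes the fraction G_k/ΣG = 0.8547/0.8946 = 0.9554, so I = 19.9 × 0.9554 = 19.01 µA.

I ≈ 19.0 µA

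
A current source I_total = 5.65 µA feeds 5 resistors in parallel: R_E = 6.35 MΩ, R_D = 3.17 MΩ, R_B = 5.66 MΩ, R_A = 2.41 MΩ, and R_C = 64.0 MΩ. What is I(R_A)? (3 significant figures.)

ΣG = 1/6.35 + 1/3.17 + 1/5.66 + 1/2.41 + 1/64.0 = 1.080.
By the current-divider rule, I = I_total · G_k/ΣG = 5.65 × 0.3841 = 2.170 µA.

I ≈ 2.17 µA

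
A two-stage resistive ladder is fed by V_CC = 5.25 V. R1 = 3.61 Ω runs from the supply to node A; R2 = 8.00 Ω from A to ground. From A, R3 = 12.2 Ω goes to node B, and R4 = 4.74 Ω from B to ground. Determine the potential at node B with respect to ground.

The second stage (R3 + R4 = 16.94 Ω) loads node A in parallel with R2.
Effective lower resistance at A: R2 ‖ 16.94 = 5.434 Ω.
So V_A = 5.25 × 0.6008 = 3.154 V.
Stage 2 is unloaded, so V_B = V_A · R4/(R3+R4) = 3.154 × 4.74/16.94 = 0.8826 V.

V_B ≈ 0.883 V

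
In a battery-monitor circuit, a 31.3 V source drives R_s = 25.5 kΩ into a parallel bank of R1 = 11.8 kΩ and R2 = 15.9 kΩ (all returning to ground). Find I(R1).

I ≈ 0.557 mA

Combine the parallel branches: R_p = (1/11.8 + 1/15.9)⁻¹ = 6.773 kΩ.
V_A = 31.3 × 6.773/32.27 = 6.569 V.
I(R1) = V_A / R1 = 6.569/11.8 = 0.5567 mA.
(Equivalently: I_total = 0.9698 mA, then current-divider fraction G_k/ΣG = 0.5740.)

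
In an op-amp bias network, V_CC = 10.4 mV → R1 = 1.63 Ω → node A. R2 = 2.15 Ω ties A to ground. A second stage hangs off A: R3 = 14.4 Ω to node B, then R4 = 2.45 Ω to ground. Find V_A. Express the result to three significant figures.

V_A ≈ 5.61 mV

Node A sees R2 in parallel with the series input of stage 2, R3 + R4 = 16.85 Ω.
R2 ‖ (R3+R4) = 1.907 Ω.
First divider: V_A = V_CC · 1.907/(1.63 + 1.907) = 5.607 mV.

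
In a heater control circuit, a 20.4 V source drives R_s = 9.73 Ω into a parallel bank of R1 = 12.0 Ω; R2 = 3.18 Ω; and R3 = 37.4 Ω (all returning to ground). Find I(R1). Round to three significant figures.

Parallel bank: R_p = 1/(1/12.0 + 1/3.18 + 1/37.4) = 2.356 Ω.
Node voltage V_A = V_DC · R_p/(R_s + R_p) = 20.4 × 0.1949 = 3.976 V.
I(R1) = V_A / R1 = 3.976/12.0 = 0.3313 A.

I ≈ 0.331 A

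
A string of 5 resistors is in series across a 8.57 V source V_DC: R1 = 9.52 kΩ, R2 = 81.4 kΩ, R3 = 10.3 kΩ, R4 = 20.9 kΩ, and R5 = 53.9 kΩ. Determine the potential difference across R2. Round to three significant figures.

V ≈ 3.96 V

Series total: ΣR = 9.52 + 81.4 + 10.3 + 20.9 + 53.9 = 176.0 kΩ.
V = V_DC · R/ΣR = 8.57 × 0.4624 = 3.963 V.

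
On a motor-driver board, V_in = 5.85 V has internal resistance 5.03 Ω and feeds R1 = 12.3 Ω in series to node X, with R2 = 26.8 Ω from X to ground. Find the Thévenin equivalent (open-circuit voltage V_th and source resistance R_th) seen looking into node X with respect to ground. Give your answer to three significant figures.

V_th ≈ 3.55 V, R_th ≈ 10.5 Ω

R1' = 5.03 + 12.3 = 17.33 Ω (source resistance + R1).
Open-circuit (no load on X): V_th = V_in · R2/(R1' + R2) = 5.85 × 26.8/(17.33 + 26.8) = 3.553 V.
Zeroing V_in shorts the top of R1' to ground, so R_th = R1' ‖ R2 = 10.52 Ω.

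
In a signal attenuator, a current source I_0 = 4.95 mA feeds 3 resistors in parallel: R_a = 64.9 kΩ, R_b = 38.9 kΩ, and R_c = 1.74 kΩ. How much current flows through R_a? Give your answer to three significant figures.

I ≈ 0.124 mA

Total conductance ΣG = 1/64.9 + 1/38.9 + 1/1.74 = 0.6158 (units of 1/kΩ).
Current divider: I(R_a) = I_0 · G_k/ΣG = 4.95 × (0.01541/0.6158) = 4.95 × 0.02502 = 0.1239 mA.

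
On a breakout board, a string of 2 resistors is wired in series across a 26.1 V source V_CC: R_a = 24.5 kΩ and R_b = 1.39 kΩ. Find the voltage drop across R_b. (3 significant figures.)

Series total: ΣR = 24.5 + 1.39 = 25.89 kΩ.
By the voltage-divider rule, V = 26.1 × 1.390/25.89 = 1.401 V.

V ≈ 1.40 V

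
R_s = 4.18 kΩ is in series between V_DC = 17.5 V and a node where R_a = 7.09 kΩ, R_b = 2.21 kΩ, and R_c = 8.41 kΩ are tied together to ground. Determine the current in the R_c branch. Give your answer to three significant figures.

I ≈ 0.523 mA

Combine the parallel branches: R_p = (1/7.09 + 1/2.21 + 1/8.41)⁻¹ = 1.404 kΩ.
Node voltage V_A = V_DC · R_p/(R_s + R_p) = 17.5 × 0.2514 = 4.399 V.
Branch current I = V_A/R_c = 4.399/8.41 = 0.5231 mA.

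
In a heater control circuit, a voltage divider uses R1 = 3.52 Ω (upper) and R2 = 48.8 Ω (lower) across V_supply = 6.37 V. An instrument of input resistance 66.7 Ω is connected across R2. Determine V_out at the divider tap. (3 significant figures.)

The load sits in parallel with R2, giving an effective lower resistance R2' = R2·R_L/(R2+R_L) = 28.18 Ω.
Voltage divider with the loaded lower leg: V_out = 6.37 × 28.18/(3.52 + 28.18) = 6.37 × 0.8890 = 5.663 V.

V_out ≈ 5.66 V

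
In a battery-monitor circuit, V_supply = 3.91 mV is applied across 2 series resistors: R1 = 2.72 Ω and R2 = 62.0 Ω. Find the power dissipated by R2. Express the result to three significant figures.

P ≈ 0.226 µW

The common current is I = 3.91/64.72 = 0.06041 mA.
V(R2) = I·R = 3.746 mV; P = V·I = 3.746 × 0.06041 = 0.2263 µW.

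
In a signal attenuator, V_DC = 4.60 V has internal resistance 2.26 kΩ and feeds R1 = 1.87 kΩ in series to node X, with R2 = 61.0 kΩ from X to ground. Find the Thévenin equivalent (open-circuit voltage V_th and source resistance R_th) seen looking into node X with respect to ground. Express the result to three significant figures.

V_th ≈ 4.31 V, R_th ≈ 3.87 kΩ

R1' = 2.26 + 1.87 = 4.130 kΩ (source resistance + R1).
Open-circuit (no load on X): V_th = V_DC · R2/(R1' + R2) = 4.60 × 61.0/(4.130 + 61.0) = 4.308 V.
Zeroing V_DC shorts the top of R1' to ground, so R_th = R1' ‖ R2 = 3.868 kΩ.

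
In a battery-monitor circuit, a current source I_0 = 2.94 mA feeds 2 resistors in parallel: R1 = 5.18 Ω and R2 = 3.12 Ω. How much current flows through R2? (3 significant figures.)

For two parallel branches, I_k = I_0 · (other R)/(sum of R).
I(R2) = 2.94 × 5.18/(5.18 + 3.12) = 2.94 × 0.6241 = 1.835 mA.

I ≈ 1.83 mA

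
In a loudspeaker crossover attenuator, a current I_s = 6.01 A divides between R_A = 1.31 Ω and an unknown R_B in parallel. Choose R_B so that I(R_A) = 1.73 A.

The fraction through R_A equals R_B/(R_A+R_B).
With f = 0.2879, R_B = R_A · f/(1−f) = 1.31 × 0.4042 = 0.5295 Ω.

R_B ≈ 0.530 Ω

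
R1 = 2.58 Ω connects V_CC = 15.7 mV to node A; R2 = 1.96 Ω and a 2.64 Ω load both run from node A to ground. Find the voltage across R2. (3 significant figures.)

V_out ≈ 4.77 mV

R2 ‖ R_L = (1.96 × 2.64)/(1.96 + 2.64) = 1.125 Ω.
Then V_out = V_CC · R2'/(R1 + R2') = 15.7 × 1.125/3.705 = 4.767 mV.
(Unloaded it would be 6.78 mV; the load pulls it down.)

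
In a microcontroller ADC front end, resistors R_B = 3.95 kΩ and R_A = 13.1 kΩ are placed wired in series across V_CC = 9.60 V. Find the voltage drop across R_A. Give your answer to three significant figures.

Series total: ΣR = 3.95 + 13.1 = 17.05 kΩ.
By the voltage-divider rule, V = 9.60 × 13.10/17.05 = 7.376 V.

V ≈ 7.38 V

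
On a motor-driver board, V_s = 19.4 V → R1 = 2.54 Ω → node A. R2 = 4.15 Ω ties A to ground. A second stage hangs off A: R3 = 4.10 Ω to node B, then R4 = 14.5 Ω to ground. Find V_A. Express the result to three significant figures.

Node A sees R2 in parallel with the series input of stage 2, R3 + R4 = 18.60 Ω.
R2 ‖ (R3+R4) = 3.393 Ω.
So V_A = 19.4 × 0.5719 = 11.09 V.

V_A ≈ 11.1 V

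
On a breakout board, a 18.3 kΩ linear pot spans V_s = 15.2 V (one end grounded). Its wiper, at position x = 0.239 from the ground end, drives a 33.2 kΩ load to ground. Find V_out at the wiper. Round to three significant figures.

V_out ≈ 3.30 V

Lower segment x·R_p = 4.374 kΩ; upper segment (1−x)·R_p = 13.93 kΩ.
Lower segment in parallel with the load: 4.374 ‖ 33.2 = 3.865 kΩ.
V_out = 15.2 × 3.865/(13.93 + 3.865) = 3.302 V.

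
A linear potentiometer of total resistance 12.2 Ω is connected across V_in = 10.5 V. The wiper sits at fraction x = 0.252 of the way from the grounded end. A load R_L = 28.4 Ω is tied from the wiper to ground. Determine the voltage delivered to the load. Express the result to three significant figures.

Split the track: R_lower = x·R_p = 3.074 Ω, R_upper = (1−x)·R_p = 9.126 Ω.
Lower segment in parallel with the load: 3.074 ‖ 28.4 = 2.774 Ω.
Loaded-divider output: V_out = 10.5 × 0.2331 = 2.448 V.

V_out ≈ 2.45 V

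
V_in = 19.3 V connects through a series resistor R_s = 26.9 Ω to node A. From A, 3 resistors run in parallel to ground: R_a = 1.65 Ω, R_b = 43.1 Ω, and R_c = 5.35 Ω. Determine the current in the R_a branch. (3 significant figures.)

I ≈ 0.510 A

Equivalent of the parallel group: R_p = 1.225 Ω.
V_A by voltage divider: V_A = 19.3 × 1.225/(26.9 + 1.225) = 0.8408 V.
I(R_a) = V_A / R_a = 0.8408/1.65 = 0.5096 A.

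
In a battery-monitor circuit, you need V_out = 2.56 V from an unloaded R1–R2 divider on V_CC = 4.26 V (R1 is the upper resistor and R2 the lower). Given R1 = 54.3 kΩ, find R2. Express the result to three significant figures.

Required fraction k = V_out/V_CC = 0.6009.
R2 = R1 · 0.6009/(1 − 0.6009) = 81.77 kΩ.

R2 ≈ 81.8 kΩ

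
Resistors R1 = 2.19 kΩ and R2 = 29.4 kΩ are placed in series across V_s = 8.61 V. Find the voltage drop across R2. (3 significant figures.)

Total series resistance ΣR = 2.19 + 29.4 = 31.59 kΩ.
Voltage divider: V = V_s · (29.40 / 31.59) = 8.61 × 0.9307 = 8.013 V.

V ≈ 8.01 V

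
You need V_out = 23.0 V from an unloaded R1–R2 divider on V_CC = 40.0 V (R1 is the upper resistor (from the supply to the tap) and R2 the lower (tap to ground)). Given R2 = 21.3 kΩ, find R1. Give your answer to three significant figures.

R1 ≈ 15.7 kΩ

V_out/V_CC = R2/(R1+R2) = 0.5750.
So R1 = R2 · (V_CC/V_out − 1) = 21.3 × (40.0/23.0 − 1) = 21.3 × 0.7391 = 15.74 kΩ.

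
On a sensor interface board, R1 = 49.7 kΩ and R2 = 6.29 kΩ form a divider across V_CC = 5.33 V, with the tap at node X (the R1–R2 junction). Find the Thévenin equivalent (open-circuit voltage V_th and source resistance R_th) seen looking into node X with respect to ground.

V_th ≈ 0.599 V, R_th ≈ 5.58 kΩ

With X open, the divider is unloaded: V_th = 5.33 × 6.29/55.99 = 0.5988 V.
Zeroing V_CC shorts the top of R1 to ground, so R_th = R1 ‖ R2 = 5.583 kΩ.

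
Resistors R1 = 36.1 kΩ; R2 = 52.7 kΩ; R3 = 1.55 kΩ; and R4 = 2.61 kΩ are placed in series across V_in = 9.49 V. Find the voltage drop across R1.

ΣR = 36.1 + 52.7 + 1.55 + 2.61 = 92.96 kΩ.
V = V_in · R/ΣR = 9.49 × 0.3883 = 3.685 V.

V ≈ 3.69 V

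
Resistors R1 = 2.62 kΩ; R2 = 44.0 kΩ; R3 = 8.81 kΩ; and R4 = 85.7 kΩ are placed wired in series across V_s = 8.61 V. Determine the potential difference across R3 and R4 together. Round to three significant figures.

V ≈ 5.77 V

Total series resistance ΣR = 2.62 + 44.0 + 8.81 + 85.7 = 141.1 kΩ.
R_{R3..R4} = 8.81 + 85.7 = 94.51 kΩ.
By the voltage-divider rule, V = 8.61 × 94.51/141.1 = 5.766 V.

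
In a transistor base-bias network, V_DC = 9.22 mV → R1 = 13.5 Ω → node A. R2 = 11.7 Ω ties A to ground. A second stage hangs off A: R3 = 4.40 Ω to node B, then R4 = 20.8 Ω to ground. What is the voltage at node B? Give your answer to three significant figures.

V_B ≈ 2.83 mV

Looking into the second stage from A: R3 + R4 = 25.20 Ω appears in parallel with R2.
Effective lower resistance at A: R2 ‖ 25.20 = 7.990 Ω.
V_A = 9.22 × 7.990/(13.5 + 7.990) = 3.428 mV.
V_B = V_A × 0.8254 = 2.830 mV.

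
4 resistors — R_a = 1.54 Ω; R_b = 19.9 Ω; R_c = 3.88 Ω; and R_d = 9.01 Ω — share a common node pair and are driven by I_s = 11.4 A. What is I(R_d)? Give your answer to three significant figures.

I ≈ 1.18 A

Conductances: ΣG = 1/1.54 + 1/19.9 + 1/3.88 + 1/9.01 = 1.068 (1/Ω).
R_d takes the fraction G_k/ΣG = 0.1110/1.068 = 0.1039, so I = 11.4 × 0.1039 = 1.184 A.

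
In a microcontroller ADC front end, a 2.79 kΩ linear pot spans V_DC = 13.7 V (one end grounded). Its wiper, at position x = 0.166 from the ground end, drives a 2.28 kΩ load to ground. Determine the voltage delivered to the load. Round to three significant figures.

V_out ≈ 1.94 V

Lower segment x·R_p = 0.4631 kΩ; upper segment (1−x)·R_p = 2.327 kΩ.
R_L loads the lower segment: effective lower R = 0.3849 kΩ.
Loaded-divider output: V_out = 13.7 × 0.1420 = 1.945 V.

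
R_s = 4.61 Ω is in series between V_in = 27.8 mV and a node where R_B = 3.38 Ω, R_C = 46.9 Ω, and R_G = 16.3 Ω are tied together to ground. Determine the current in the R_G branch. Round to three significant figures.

I ≈ 0.621 mA

Combine the parallel branches: R_p = (1/3.38 + 1/46.9 + 1/16.3)⁻¹ = 2.642 Ω.
V_A = 27.8 × 2.642/7.252 = 10.13 mV.
Branch current I = V_A/R_G = 10.13/16.3 = 0.6213 mA.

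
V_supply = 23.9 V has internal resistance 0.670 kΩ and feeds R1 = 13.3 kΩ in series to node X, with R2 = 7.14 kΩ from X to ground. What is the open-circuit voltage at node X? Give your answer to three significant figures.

V_th ≈ 8.08 V

R1' = 0.670 + 13.3 = 13.97 kΩ (source resistance + R1).
V_th is the unloaded tap voltage: V_supply · R2/(R1'+R2) = 23.9 × 0.3382 = 8.084 V.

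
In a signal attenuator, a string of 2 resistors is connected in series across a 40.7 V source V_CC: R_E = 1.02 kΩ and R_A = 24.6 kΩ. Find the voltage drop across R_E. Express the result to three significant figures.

V ≈ 1.62 V

ΣR = 1.02 + 24.6 = 25.62 kΩ.
V = V_CC · R/ΣR = 40.7 × 0.03981 = 1.620 V.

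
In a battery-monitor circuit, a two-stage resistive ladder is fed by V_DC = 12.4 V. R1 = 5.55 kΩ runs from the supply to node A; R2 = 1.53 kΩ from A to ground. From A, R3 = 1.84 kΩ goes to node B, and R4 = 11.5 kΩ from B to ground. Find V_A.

Node A sees R2 in parallel with the series input of stage 2, R3 + R4 = 13.34 kΩ.
R2 ‖ (R3+R4) = 1.373 kΩ.
First divider: V_A = V_DC · 1.373/(5.55 + 1.373) = 2.459 V.

V_A ≈ 2.46 V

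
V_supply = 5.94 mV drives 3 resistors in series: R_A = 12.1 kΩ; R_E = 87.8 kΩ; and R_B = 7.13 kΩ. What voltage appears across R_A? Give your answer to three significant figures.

ΣR = 12.1 + 87.8 + 7.13 = 107.0 kΩ.
Voltage divider: V = V_supply · (12.10 / 107.0) = 5.94 × 0.1131 = 0.6715 mV.

V ≈ 0.672 mV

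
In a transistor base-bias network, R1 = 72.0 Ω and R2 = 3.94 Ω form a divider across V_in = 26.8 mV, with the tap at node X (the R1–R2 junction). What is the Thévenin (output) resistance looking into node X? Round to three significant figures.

R_th ≈ 3.74 Ω

Looking into X with the source shorted: R_th = R1·R2/(R1+R2) = 72.00 × 3.94/75.94 = 3.736 Ω.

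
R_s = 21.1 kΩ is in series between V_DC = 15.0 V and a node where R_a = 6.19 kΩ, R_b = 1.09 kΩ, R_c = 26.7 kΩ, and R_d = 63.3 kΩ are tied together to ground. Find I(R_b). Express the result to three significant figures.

Equivalent of the parallel group: R_p = 0.8832 kΩ.
Node voltage V_A = V_DC · R_p/(R_s + R_p) = 15.0 × 0.04018 = 0.6026 V.
Branch current I = V_A/R_b = 0.6026/1.09 = 0.5529 mA.
(Equivalently: I_total = 0.6823 mA, then current-divider fraction G_k/ΣG = 0.8103.)

I ≈ 0.553 mA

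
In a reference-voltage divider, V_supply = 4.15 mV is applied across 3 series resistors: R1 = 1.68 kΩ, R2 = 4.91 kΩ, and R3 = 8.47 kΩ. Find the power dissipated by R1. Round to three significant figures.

ΣR = 15.06 kΩ → I = 4.15/15.06 = 0.2756 µA.
P = I²R = 0.07594 × 1.68 = 0.1276 nW.

P ≈ 0.128 nW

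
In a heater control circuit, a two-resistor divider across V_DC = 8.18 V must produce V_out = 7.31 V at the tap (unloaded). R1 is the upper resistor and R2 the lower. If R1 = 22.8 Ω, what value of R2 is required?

R2 ≈ 192 Ω

V_out/V_DC = R2/(R1+R2) = 0.8936.
R2 = R1 · 0.8936/(1 − 0.8936) = 191.6 Ω.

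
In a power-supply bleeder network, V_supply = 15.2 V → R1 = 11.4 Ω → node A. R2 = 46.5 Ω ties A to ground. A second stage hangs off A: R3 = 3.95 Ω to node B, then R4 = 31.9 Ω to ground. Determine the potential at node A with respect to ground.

The second stage (R3 + R4 = 35.85 Ω) loads node A in parallel with R2.
Effective lower resistance at A: R2 ‖ 35.85 = 20.24 Ω.
So V_A = 15.2 × 0.6397 = 9.724 V.

V_A ≈ 9.72 V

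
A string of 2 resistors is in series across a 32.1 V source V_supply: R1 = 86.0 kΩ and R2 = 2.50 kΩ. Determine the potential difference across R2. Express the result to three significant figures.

V ≈ 0.907 V

ΣR = 86.0 + 2.50 = 88.50 kΩ.
By the voltage-divider rule, V = 32.1 × 2.500/88.50 = 0.9068 V.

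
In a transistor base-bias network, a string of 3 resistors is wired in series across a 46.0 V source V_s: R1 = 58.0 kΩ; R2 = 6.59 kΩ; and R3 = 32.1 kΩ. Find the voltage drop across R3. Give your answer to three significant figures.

V ≈ 15.3 V

ΣR = 58.0 + 6.59 + 32.1 = 96.69 kΩ.
Voltage divider: V = V_s · (32.10 / 96.69) = 46.0 × 0.3320 = 15.27 V.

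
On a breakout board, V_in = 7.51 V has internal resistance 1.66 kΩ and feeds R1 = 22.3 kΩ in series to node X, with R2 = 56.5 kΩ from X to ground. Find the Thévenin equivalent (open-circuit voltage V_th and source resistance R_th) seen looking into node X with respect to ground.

R1' = 1.66 + 22.3 = 23.96 kΩ (source resistance + R1).
Open-circuit (no load on X): V_th = V_in · R2/(R1' + R2) = 7.51 × 56.5/(23.96 + 56.5) = 5.274 V.
With V_in suppressed (replaced by a short), R_th = R1' ‖ R2 = (23.96 × 56.5)/(23.96 + 56.5) = 16.83 kΩ.

V_th ≈ 5.27 V, R_th ≈ 16.8 kΩ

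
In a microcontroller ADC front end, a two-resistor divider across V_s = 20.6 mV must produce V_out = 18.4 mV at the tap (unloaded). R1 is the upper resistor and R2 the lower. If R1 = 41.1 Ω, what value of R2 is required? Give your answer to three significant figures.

V_out/V_s = R2/(R1+R2) = 0.8932.
So R2 = R1 · V_out/(V_s − V_out) = 41.1 × 18.4/(20.6 − 18.4) = 41.1 × 8.364 = 343.7 Ω.

R2 ≈ 344 Ω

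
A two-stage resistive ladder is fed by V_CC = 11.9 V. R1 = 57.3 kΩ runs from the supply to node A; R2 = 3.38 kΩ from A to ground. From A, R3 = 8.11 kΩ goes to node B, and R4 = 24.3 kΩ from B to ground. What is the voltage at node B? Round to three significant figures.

Node A sees R2 in parallel with the series input of stage 2, R3 + R4 = 32.41 kΩ.
R2 ‖ (R3+R4) = 3.061 kΩ.
V_A = 11.9 × 3.061/(57.3 + 3.061) = 0.6034 V.
Stage 2 is unloaded, so V_B = V_A · R4/(R3+R4) = 0.6034 × 24.3/32.41 = 0.4524 V.

V_B ≈ 0.452 V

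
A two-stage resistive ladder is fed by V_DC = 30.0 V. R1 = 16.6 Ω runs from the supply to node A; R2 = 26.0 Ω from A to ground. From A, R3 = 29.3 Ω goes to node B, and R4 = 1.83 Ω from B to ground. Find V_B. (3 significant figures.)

V_B ≈ 0.812 V

Looking into the second stage from A: R3 + R4 = 31.13 Ω appears in parallel with R2.
Effective lower resistance at A: R2 ‖ 31.13 = 14.17 Ω.
So V_A = 30.0 × 0.4605 = 13.81 V.
Stage 2 is unloaded, so V_B = V_A · R4/(R3+R4) = 13.81 × 1.83/31.13 = 0.8121 V.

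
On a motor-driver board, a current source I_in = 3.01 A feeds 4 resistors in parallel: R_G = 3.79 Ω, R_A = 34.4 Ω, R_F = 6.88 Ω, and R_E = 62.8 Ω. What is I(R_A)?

Conductances: ΣG = 1/3.79 + 1/34.4 + 1/6.88 + 1/62.8 = 0.4542 (1/Ω).
By the current-divider rule, I = I_in · G_k/ΣG = 3.01 × 0.06400 = 0.1926 A.

I ≈ 0.193 A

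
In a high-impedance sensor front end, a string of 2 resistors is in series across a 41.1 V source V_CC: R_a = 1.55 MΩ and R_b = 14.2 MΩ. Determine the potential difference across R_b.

V ≈ 37.1 V

Series total: ΣR = 1.55 + 14.2 = 15.75 MΩ.
By the voltage-divider rule, V = 41.1 × 14.20/15.75 = 37.06 V.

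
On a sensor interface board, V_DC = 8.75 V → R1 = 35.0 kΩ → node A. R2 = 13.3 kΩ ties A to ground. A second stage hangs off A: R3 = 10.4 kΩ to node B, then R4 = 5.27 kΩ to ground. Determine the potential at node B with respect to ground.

V_B ≈ 0.502 V

Node A sees R2 in parallel with the series input of stage 2, R3 + R4 = 15.67 kΩ.
Effective lower resistance at A: R2 ‖ 15.67 = 7.194 kΩ.
So V_A = 8.75 × 0.1705 = 1.492 V.
Stage 2 is unloaded, so V_B = V_A · R4/(R3+R4) = 1.492 × 5.27/15.67 = 0.5017 V.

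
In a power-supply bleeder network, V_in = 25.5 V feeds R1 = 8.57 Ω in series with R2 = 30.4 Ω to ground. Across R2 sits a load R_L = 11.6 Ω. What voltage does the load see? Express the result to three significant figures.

The load sits in parallel with R2, giving an effective lower resistance R2' = R2·R_L/(R2+R_L) = 8.396 Ω.
Now apply the divider: V_out = 25.5 × 0.4949 = 12.62 V.
(Unloaded it would be 19.9 V; the load pulls it down.)

V_out ≈ 12.6 V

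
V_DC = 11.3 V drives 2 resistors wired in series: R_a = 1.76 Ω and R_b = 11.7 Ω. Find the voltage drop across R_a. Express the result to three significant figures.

V ≈ 1.48 V

Series total: ΣR = 1.76 + 11.7 = 13.46 Ω.
By the voltage-divider rule, V = 11.3 × 1.760/13.46 = 1.478 V.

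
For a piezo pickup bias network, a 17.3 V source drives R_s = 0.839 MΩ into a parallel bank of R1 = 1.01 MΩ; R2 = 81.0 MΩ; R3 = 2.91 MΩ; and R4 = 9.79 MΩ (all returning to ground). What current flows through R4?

Combine the parallel branches: R_p = (1/1.01 + 1/81.0 + 1/2.91 + 1/9.79)⁻¹ = 0.6905 MΩ.
V_A = 17.3 × 0.6905/1.529 = 7.810 V.
I(R4) = V_A / R4 = 7.810/9.79 = 0.7978 µA.

I ≈ 0.798 µA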